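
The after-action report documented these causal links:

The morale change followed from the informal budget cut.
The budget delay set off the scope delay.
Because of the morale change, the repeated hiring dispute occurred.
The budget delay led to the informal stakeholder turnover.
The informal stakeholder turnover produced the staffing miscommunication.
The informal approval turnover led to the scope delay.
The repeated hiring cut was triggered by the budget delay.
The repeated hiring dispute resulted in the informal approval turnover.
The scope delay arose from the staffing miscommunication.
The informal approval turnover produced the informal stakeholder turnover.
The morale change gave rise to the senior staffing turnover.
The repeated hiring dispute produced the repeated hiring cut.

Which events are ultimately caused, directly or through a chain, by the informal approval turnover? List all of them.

the informal stakeholder turnover, the scope delay, the staffing miscommunication

Direct effects: the informal stakeholder turnover, the scope delay.
2 steps out: the staffing miscommunication.
Not reachable from it: the informal budget cut, the morale change, the repeated hiring dispute, the senior staffing turnover, the budget delay, the repeated hiring cut.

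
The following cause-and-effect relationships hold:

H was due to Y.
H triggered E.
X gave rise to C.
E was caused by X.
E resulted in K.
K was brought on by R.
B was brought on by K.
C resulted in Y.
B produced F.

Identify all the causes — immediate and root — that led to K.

C, E, H, R, X, Y

Immediate causes of K: E, R.
Further upstream: X, C, Y, H.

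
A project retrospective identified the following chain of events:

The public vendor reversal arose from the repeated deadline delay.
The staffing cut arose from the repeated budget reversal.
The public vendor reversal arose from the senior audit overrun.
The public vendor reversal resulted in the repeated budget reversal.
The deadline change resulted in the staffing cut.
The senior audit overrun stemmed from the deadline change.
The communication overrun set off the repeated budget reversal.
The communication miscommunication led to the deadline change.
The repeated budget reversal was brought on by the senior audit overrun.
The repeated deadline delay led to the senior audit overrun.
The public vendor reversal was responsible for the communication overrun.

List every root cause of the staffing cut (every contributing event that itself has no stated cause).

Tracing upstream from the staffing cut: the staffing cut ← the repeated budget reversal ← the senior audit overrun ← the repeated deadline delay.
A separate upstream branch: the staffing cut ← the deadline change ← the communication miscommunication.
Each of those chain origins has no stated cause.

the communication miscommunication, the repeated deadline delay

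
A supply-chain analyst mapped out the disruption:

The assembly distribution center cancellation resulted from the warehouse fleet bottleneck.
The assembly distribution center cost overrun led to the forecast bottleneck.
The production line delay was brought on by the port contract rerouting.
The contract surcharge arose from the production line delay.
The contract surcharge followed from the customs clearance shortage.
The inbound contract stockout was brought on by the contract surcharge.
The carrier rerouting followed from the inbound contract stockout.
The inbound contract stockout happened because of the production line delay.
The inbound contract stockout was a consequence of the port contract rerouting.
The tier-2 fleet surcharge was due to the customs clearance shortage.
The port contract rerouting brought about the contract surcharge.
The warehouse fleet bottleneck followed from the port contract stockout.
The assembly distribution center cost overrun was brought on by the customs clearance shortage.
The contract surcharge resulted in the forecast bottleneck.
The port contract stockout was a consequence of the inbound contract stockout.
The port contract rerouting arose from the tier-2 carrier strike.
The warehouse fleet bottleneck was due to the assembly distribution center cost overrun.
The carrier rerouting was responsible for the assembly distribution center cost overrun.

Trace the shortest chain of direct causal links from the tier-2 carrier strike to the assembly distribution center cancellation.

the tier-2 carrier strike → the port contract rerouting → the inbound contract stockout → the port contract stockout → the warehouse fleet bottleneck → the assembly distribution center cancellation

the tier-2 carrier strike → the port contract rerouting
the port contract rerouting → the inbound contract stockout
the inbound contract stockout → the port contract stockout
the port contract stockout → the warehouse fleet bottleneck
the warehouse fleet bottleneck → the assembly distribution center cancellation
Length: 5 steps.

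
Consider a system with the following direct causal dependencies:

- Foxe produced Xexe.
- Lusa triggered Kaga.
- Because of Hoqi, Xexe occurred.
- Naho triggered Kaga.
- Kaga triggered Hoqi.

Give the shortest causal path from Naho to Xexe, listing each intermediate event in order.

Naho → Kaga
Kaga → Hoqi
Hoqi → Xexe
Length: 3 steps.

Naho → Kaga → Hoqi → Xexe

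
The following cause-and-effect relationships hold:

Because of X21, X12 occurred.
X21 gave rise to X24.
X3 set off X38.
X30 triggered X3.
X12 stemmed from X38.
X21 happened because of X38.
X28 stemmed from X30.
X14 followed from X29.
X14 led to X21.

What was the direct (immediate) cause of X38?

X3

Upstream contributors include X30, but only X3 feeds directly into X38.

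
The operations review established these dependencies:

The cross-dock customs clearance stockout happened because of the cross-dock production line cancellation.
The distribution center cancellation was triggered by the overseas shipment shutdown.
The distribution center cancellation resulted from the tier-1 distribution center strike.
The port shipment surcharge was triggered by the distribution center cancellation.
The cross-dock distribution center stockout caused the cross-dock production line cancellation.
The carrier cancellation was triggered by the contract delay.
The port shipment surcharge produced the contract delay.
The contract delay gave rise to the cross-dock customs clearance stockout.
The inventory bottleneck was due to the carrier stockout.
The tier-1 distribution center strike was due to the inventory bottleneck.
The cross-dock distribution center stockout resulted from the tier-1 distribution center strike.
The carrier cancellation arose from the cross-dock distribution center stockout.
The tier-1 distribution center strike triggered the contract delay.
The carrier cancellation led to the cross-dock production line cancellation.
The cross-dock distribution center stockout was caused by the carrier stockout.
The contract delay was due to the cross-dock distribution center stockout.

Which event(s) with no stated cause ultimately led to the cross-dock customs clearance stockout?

the carrier stockout, the overseas shipment shutdown

Tracing upstream from the cross-dock customs clearance stockout: the cross-dock customs clearance stockout ← the contract delay ← the cross-dock distribution center stockout ← the carrier stockout.
A separate upstream branch: the cross-dock customs clearance stockout ← the contract delay ← the port shipment surcharge ← the distribution center cancellation ← the overseas shipment shutdown.
Each of those chain origins has no stated cause.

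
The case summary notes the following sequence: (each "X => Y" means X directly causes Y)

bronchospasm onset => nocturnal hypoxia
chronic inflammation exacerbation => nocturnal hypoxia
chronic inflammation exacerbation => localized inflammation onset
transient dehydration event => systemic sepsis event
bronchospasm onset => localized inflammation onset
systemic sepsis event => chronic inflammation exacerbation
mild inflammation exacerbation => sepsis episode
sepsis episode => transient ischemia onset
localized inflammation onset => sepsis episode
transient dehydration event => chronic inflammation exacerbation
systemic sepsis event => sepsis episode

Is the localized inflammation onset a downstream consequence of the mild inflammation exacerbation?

No

The mild inflammation exacerbation leads to the sepsis episode, the transient ischemia onset; the localized inflammation onset is not among them.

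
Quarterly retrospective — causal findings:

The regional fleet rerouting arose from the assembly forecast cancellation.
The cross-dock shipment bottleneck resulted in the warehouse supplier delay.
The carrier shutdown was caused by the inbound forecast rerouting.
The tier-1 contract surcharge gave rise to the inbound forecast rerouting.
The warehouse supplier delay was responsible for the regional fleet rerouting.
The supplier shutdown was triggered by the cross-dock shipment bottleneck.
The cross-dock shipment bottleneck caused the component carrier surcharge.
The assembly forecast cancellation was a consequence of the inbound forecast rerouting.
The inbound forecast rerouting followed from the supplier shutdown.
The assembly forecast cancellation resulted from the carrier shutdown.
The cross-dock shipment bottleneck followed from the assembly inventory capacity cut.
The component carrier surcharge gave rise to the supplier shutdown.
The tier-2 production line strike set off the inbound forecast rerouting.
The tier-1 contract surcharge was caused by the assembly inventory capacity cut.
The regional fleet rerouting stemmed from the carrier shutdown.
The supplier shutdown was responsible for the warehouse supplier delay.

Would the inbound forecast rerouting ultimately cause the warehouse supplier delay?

No

The inbound forecast rerouting leads to the carrier shutdown, the assembly forecast cancellation, the regional fleet rerouting; the warehouse supplier delay is not among them.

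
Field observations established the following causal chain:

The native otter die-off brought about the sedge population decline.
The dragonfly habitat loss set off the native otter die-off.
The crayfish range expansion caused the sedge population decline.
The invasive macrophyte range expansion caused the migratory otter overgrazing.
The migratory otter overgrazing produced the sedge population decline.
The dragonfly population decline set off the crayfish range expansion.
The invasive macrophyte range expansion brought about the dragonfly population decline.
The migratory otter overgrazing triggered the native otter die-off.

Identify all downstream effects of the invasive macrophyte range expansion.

Direct effects: the dragonfly population decline, the migratory otter overgrazing.
2 steps out: the crayfish range expansion, the native otter die-off, the sedge population decline.
Not reachable from it: the dragonfly habitat loss.

the crayfish range expansion, the dragonfly population decline, the migratory otter overgrazing, the native otter die-off, the sedge population decline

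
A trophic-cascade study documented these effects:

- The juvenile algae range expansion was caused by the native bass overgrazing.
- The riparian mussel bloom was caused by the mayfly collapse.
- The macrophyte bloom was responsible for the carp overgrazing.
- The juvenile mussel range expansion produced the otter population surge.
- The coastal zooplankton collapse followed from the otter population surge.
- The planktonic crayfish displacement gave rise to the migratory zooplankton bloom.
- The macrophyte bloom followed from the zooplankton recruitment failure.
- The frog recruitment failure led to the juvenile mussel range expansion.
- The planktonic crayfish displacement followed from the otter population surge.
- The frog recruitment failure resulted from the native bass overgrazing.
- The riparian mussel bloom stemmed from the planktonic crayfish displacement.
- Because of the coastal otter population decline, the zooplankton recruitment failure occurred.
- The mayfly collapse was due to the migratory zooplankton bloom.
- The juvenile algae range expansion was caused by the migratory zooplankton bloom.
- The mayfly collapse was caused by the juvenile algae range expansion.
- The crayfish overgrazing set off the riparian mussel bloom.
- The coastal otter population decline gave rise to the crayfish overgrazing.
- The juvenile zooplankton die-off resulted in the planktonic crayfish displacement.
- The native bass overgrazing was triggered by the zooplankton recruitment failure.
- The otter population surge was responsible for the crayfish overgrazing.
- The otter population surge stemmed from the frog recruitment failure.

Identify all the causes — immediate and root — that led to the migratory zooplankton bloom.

the coastal otter population decline, the frog recruitment failure, the juvenile mussel range expansion, the juvenile zooplankton die-off, the native bass overgrazing, the otter population surge, the planktonic crayfish displacement, the zooplankton recruitment failure

Immediate cause of the migratory zooplankton bloom: the planktonic crayfish displacement.
Further upstream: the coastal otter population decline, the zooplankton recruitment failure, the native bass overgrazing, the frog recruitment failure, the juvenile mussel range expansion, the otter population surge, the juvenile zooplankton die-off.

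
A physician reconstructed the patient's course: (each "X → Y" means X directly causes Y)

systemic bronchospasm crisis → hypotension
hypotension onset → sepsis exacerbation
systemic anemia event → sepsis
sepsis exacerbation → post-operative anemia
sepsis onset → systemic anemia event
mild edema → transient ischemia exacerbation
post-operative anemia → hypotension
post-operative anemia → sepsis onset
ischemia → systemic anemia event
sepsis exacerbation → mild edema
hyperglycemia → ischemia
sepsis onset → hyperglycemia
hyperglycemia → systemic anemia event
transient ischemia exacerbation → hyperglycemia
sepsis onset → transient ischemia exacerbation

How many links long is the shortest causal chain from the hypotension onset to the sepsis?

5

Shortest chain: the hypotension onset → the sepsis exacerbation → the post-operative anemia → the sepsis onset → the systemic anemia event → the sepsis.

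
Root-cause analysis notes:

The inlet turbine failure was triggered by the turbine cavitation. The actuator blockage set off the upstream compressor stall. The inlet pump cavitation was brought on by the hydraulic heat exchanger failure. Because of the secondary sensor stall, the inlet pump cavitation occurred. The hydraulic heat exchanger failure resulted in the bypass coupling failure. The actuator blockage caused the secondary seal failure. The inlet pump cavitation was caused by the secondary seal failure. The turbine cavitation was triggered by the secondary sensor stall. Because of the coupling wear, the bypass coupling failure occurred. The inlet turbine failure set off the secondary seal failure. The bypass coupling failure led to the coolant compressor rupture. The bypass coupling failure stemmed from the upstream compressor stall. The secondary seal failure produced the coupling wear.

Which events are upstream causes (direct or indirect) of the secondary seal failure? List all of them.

the actuator blockage, the inlet turbine failure, the secondary sensor stall, the turbine cavitation

Immediate causes of the secondary seal failure: the actuator blockage, the inlet turbine failure.
Further upstream: the secondary sensor stall, the turbine cavitation.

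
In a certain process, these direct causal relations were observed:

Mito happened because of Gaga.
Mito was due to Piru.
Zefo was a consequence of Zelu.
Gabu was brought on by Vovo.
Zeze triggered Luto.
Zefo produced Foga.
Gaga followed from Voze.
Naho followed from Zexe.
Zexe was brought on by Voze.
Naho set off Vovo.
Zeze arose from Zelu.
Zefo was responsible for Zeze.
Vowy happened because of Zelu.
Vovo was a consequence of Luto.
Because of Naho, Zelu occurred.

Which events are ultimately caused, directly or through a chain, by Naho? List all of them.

Foga, Gabu, Luto, Vovo, Vowy, Zefo, Zelu, Zeze

Direct effects: Zelu, Vovo.
2 steps out: Zefo, Zeze, Vowy, Gabu.
3 steps out: Luto, Foga.
Not reachable from it: Voze, Zexe, Gaga, Mito, Piru.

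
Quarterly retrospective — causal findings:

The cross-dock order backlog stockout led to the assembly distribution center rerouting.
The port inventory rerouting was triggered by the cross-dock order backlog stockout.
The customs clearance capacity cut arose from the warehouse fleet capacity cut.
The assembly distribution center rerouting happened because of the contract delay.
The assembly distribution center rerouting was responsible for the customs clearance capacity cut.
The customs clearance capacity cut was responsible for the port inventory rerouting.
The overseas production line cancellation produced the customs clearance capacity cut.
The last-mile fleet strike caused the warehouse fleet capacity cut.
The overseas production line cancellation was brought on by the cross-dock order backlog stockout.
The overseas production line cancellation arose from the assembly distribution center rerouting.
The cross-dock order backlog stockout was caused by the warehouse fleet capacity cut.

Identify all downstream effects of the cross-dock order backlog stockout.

Direct effects: the assembly distribution center rerouting, the overseas production line cancellation, the port inventory rerouting.
2 steps out: the customs clearance capacity cut.
Not reachable from it: the last-mile fleet strike, the warehouse fleet capacity cut, the contract delay.

the assembly distribution center rerouting, the customs clearance capacity cut, the overseas production line cancellation, the port inventory rerouting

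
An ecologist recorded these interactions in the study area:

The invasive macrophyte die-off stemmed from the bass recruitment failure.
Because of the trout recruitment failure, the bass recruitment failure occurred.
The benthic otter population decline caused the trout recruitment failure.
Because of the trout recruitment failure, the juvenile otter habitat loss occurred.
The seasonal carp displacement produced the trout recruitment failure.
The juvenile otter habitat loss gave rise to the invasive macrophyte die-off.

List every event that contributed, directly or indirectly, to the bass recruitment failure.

Immediate cause of the bass recruitment failure: the trout recruitment failure.
Further upstream: the seasonal carp displacement, the benthic otter population decline.

the benthic otter population decline, the seasonal carp displacement, the trout recruitment failure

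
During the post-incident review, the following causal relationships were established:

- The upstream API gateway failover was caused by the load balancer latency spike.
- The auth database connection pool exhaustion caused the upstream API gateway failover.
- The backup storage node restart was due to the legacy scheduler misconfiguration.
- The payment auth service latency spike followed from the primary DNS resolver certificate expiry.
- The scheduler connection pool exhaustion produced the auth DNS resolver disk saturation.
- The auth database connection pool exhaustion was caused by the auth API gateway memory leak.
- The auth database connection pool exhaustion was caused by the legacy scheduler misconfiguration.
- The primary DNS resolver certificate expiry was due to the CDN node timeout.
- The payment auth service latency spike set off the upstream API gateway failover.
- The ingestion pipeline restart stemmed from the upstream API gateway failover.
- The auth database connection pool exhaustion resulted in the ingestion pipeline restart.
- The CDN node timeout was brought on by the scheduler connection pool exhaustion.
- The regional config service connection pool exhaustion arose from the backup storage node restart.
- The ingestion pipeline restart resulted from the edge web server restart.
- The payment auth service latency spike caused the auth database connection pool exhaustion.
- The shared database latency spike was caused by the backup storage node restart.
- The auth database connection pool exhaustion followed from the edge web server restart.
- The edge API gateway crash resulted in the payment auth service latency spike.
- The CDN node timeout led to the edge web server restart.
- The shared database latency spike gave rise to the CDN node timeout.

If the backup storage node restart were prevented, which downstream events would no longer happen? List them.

Downstream of the backup storage node restart: the shared database latency spike, the CDN node timeout, the regional config service connection pool exhaustion, the primary DNS resolver certificate expiry, the payment auth service latency spike, the edge web server restart, the auth database connection pool exhaustion, the upstream API gateway failover, the ingestion pipeline restart.
Of those, still caused via another path: the CDN node timeout, the primary DNS resolver certificate expiry, the payment auth service latency spike, the edge web server restart, the auth database connection pool exhaustion, the upstream API gateway failover, the ingestion pipeline restart.
The remainder have no surviving cause.

the regional config service connection pool exhaustion, the shared database latency spike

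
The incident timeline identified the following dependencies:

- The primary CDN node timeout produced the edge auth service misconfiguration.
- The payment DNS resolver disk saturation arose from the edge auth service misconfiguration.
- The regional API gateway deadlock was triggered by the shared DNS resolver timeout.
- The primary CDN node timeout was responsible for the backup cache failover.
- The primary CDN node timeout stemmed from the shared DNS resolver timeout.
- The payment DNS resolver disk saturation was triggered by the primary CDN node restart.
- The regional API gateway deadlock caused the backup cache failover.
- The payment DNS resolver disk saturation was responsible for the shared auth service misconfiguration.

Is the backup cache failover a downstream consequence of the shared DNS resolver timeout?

Yes

There is a causal chain: the shared DNS resolver timeout → the primary CDN node timeout → the backup cache failover.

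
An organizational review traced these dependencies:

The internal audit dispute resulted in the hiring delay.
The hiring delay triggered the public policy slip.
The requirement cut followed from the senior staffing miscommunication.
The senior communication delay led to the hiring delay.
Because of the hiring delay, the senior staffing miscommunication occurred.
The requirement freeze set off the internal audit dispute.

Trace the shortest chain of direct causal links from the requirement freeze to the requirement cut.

the requirement freeze → the internal audit dispute → the hiring delay → the senior staffing miscommunication → the requirement cut

the requirement freeze → the internal audit dispute
the internal audit dispute → the hiring delay
the hiring delay → the senior staffing miscommunication
the senior staffing miscommunication → the requirement cut
Length: 4 steps.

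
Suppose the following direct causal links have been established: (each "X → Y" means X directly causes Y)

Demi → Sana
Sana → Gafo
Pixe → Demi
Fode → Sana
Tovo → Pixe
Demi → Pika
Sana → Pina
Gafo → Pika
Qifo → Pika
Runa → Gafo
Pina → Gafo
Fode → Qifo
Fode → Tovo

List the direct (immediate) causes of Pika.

Upstream contributors include Fode, Tovo, Runa, Pixe, Sana, Pina, but only Demi, Gafo, Qifo feed directly into Pika.

Demi, Gafo, Qifo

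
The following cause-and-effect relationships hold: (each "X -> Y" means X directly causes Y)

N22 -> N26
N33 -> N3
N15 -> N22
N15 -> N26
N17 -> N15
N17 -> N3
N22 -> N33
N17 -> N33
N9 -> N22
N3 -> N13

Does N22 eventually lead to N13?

There is a causal chain: N22 → N33 → N3 → N13.

Yes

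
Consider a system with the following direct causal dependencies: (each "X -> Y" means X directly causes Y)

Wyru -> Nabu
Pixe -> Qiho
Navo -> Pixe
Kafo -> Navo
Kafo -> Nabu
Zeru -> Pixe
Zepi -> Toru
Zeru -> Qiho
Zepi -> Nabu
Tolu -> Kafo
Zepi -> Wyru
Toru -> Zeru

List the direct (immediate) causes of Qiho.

Pixe, Zeru

Upstream contributors include Zepi, Tolu, Kafo, Toru, Navo, but only Pixe, Zeru feed directly into Qiho.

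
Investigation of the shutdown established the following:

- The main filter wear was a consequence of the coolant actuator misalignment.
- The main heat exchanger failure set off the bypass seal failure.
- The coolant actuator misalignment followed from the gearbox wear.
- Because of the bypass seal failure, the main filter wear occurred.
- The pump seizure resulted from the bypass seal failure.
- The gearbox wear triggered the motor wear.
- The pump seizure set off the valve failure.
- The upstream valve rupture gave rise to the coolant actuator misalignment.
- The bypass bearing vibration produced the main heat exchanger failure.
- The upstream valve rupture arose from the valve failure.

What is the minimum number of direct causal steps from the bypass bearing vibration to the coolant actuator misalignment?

Shortest chain: the bypass bearing vibration → the main heat exchanger failure → the bypass seal failure → the pump seizure → the valve failure → the upstream valve rupture → the coolant actuator misalignment.

6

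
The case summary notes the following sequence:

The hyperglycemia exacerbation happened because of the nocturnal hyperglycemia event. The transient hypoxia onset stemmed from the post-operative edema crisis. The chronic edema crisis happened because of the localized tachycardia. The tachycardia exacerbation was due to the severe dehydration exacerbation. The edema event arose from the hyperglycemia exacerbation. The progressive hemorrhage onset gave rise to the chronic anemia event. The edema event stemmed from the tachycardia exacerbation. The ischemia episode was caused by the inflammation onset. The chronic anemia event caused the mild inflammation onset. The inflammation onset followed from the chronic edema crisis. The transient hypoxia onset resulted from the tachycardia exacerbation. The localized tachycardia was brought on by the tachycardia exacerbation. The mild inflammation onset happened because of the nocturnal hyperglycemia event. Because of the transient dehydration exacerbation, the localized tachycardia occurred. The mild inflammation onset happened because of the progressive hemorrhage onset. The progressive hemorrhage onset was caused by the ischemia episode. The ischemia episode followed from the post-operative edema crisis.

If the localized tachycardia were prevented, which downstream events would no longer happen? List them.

the chronic edema crisis, the inflammation onset

Downstream of the localized tachycardia: the chronic edema crisis, the inflammation onset, the ischemia episode, the progressive hemorrhage onset, the chronic anemia event, the mild inflammation onset.
Of those, still caused via another path: the ischemia episode, the progressive hemorrhage onset, the chronic anemia event, the mild inflammation onset.
The remainder have no surviving cause.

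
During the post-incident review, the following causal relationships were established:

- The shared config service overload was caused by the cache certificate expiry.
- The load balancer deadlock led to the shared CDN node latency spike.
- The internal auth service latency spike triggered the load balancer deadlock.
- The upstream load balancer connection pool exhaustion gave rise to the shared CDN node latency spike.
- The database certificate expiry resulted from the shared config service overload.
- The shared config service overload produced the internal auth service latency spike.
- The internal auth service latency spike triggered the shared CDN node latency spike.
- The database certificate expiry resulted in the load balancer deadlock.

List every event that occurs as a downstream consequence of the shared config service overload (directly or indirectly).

the database certificate expiry, the internal auth service latency spike, the load balancer deadlock, the shared CDN node latency spike

Direct effects: the database certificate expiry, the internal auth service latency spike.
2 steps out: the load balancer deadlock, the shared CDN node latency spike.
Not reachable from it: the cache certificate expiry, the upstream load balancer connection pool exhaustion.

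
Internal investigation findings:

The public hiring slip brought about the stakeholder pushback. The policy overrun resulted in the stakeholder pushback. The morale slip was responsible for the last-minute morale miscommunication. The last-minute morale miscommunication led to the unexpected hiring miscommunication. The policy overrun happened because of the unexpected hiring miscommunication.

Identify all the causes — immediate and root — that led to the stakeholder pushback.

the last-minute morale miscommunication, the morale slip, the policy overrun, the public hiring slip, the unexpected hiring miscommunication

Immediate causes of the stakeholder pushback: the public hiring slip, the policy overrun.
Further upstream: the morale slip, the last-minute morale miscommunication, the unexpected hiring miscommunication.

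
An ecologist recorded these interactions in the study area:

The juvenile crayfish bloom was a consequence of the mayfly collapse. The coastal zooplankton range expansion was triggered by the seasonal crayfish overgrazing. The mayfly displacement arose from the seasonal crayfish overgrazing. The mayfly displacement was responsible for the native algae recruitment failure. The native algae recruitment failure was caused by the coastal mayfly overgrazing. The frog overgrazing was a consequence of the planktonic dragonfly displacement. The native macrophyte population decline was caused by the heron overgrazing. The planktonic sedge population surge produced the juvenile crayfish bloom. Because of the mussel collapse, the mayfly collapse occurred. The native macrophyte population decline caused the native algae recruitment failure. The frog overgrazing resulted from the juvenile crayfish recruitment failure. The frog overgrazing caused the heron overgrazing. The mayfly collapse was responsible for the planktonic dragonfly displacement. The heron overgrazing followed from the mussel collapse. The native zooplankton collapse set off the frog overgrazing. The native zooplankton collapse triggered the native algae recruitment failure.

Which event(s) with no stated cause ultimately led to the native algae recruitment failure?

the coastal mayfly overgrazing, the juvenile crayfish recruitment failure, the mussel collapse, the native zooplankton collapse, the seasonal crayfish overgrazing

Tracing upstream from the native algae recruitment failure: the native algae recruitment failure ← the mayfly displacement ← the seasonal crayfish overgrazing.
A separate upstream branch: the native algae recruitment failure ← the native macrophyte population decline ← the heron overgrazing ← the mussel collapse.
A separate upstream branch: the native algae recruitment failure ← the native macrophyte population decline ← the heron overgrazing ← the frog overgrazing ← the juvenile crayfish recruitment failure.
A separate upstream branch: the native algae recruitment failure ← the native zooplankton collapse.
A separate upstream branch: the native algae recruitment failure ← the coastal mayfly overgrazing.
Each of those chain origins has no stated cause.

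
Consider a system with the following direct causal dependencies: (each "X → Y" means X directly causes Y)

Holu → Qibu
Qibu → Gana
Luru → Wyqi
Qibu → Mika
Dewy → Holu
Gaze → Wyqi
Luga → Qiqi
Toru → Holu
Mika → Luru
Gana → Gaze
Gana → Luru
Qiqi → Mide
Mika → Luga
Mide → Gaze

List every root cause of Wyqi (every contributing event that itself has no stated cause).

Dewy, Toru

Tracing upstream from Wyqi: Wyqi ← Gaze ← Gana ← Qibu ← Holu ← Dewy.
A separate upstream branch: Wyqi ← Gaze ← Gana ← Qibu ← Holu ← Toru.
Each of those chain origins has no stated cause.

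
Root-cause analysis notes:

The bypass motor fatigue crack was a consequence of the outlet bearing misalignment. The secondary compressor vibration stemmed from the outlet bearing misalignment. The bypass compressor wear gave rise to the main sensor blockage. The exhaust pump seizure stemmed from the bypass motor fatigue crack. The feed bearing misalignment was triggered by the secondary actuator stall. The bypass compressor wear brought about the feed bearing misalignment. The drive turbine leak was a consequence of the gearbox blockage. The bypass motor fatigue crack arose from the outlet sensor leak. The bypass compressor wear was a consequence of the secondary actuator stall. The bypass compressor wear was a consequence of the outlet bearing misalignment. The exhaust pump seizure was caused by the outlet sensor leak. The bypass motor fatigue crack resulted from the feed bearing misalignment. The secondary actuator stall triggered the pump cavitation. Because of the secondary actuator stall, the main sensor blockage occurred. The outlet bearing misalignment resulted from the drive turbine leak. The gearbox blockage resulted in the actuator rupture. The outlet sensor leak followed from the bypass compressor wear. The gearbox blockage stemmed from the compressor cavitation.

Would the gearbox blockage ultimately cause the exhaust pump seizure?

There is a causal chain: the gearbox blockage → the drive turbine leak → the outlet bearing misalignment → the bypass motor fatigue crack → the exhaust pump seizure.

Yes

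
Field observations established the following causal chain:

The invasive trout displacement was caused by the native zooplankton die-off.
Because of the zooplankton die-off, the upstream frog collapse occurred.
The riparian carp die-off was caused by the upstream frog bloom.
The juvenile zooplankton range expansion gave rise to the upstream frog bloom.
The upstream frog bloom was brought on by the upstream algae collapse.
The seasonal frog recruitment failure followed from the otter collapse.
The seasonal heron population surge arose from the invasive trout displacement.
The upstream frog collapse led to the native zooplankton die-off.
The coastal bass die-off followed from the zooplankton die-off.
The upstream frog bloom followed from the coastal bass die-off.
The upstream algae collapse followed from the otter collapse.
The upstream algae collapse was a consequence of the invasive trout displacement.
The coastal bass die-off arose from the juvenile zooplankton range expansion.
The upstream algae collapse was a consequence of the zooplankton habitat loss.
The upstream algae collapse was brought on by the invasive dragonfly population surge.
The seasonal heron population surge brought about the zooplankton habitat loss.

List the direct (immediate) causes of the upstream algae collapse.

the invasive dragonfly population surge, the invasive trout displacement, the otter collapse, the zooplankton habitat loss

Upstream contributors include the zooplankton die-off, the upstream frog collapse, the native zooplankton die-off, the seasonal heron population surge, but only the invasive dragonfly population surge, the invasive trout displacement, the otter collapse, the zooplankton habitat loss feed directly into the upstream algae collapse.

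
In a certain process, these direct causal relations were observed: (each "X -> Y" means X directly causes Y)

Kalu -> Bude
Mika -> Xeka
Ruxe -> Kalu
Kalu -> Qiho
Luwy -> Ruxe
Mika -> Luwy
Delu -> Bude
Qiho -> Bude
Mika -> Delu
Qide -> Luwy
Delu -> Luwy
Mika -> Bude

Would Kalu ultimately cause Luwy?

No

Kalu leads to Qiho, Bude; Luwy is not among them.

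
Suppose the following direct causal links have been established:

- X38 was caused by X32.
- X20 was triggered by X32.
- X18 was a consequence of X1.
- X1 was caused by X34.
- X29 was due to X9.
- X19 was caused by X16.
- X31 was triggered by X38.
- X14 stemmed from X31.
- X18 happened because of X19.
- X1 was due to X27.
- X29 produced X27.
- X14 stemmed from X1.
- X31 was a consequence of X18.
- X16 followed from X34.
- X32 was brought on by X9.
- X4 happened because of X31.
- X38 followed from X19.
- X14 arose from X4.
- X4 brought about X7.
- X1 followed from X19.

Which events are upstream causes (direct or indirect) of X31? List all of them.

X1, X16, X18, X19, X27, X29, X32, X34, X38, X9

Immediate causes of X31: X38, X18.
Further upstream: X9, X32, X34, X16, X29, X19, X27, X1.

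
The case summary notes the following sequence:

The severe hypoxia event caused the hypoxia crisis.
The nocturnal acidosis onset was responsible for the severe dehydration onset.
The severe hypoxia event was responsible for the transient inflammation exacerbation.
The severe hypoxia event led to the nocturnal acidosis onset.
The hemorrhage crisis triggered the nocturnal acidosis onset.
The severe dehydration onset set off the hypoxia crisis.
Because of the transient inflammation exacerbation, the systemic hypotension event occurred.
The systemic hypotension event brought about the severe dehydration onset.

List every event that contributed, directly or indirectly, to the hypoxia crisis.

the hemorrhage crisis, the nocturnal acidosis onset, the severe dehydration onset, the severe hypoxia event, the systemic hypotension event, the transient inflammation exacerbation

Immediate causes of the hypoxia crisis: the severe hypoxia event, the severe dehydration onset.
Further upstream: the transient inflammation exacerbation, the systemic hypotension event, the nocturnal acidosis onset, the hemorrhage crisis.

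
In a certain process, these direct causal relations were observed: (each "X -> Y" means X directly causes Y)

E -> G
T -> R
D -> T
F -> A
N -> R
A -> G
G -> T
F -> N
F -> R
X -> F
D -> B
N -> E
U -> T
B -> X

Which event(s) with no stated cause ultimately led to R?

D, U

Tracing upstream from R: R ← T ← D.
A separate upstream branch: R ← T ← U.
Each of those chain origins has no stated cause.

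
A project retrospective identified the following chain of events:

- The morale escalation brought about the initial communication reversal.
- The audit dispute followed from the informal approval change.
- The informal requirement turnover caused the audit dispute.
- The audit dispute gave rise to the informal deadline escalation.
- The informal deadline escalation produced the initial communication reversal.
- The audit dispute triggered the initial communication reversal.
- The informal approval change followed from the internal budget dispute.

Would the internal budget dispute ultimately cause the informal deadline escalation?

Yes

There is a causal chain: the internal budget dispute → the informal approval change → the audit dispute → the informal deadline escalation.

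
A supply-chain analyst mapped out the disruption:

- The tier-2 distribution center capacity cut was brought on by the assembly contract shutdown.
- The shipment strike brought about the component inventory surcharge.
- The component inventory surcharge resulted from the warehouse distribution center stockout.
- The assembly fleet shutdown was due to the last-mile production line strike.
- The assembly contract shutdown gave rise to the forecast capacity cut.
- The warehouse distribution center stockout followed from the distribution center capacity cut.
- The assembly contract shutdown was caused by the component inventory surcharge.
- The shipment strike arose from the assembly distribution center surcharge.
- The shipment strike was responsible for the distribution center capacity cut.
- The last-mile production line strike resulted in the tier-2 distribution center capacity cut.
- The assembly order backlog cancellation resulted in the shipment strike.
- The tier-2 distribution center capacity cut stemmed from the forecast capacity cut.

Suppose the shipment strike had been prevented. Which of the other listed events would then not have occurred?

the assembly contract shutdown, the component inventory surcharge, the distribution center capacity cut, the forecast capacity cut, the warehouse distribution center stockout

Downstream of the shipment strike: the distribution center capacity cut, the warehouse distribution center stockout, the component inventory surcharge, the assembly contract shutdown, the forecast capacity cut, the tier-2 distribution center capacity cut.
Of those, still caused via another path: the tier-2 distribution center capacity cut.
The remainder have no surviving cause.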